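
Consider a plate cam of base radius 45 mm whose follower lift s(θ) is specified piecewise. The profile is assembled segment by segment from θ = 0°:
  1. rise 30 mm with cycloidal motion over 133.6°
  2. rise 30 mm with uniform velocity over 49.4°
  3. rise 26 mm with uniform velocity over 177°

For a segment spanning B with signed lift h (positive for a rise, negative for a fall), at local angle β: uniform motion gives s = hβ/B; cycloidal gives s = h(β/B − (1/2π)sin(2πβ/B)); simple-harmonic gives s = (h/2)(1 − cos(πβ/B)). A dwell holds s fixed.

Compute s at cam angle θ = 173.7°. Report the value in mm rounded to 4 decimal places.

seg 1 [0°–133.6°] cycloidal, h=30: full span → s += 30 → s = 30.0000
seg 2 [133.6°–183°] uniform, h=30: θ=173.7° here. β=40.1, B=49.4. 30·40.1/49.4 = 24.3522 → s = 54.3522

54.3522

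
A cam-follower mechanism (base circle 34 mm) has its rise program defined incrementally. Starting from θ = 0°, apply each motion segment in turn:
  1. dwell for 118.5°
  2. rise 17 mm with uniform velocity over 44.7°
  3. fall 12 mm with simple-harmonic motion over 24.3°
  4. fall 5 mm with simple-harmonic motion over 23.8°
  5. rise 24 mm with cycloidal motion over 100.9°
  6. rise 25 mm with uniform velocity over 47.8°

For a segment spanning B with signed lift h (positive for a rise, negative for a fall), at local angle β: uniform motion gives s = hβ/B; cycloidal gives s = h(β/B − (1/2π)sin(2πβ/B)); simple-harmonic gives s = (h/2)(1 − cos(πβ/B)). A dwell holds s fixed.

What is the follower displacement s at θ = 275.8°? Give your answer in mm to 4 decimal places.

seg 1 [0°–118.5°] dwell: s stays 0.0000
seg 2 [118.5°–163.2°] uniform, h=17: full span → s += 17 → s = 17.0000
seg 3 [163.2°–187.5°] simple-harmonic, h=-12: full span → s += -12 → s = 5.0000
seg 4 [187.5°–211.3°] simple-harmonic, h=-5: full span → s += -5 → s = 0.0000
seg 5 [211.3°–312.2°] cycloidal, h=24: θ=275.8° here. β=64.5, B=100.9. 24·(0.6392 − sin(2π·0.6392)/(2π)) = 18.2735 → s = 18.2735

18.2735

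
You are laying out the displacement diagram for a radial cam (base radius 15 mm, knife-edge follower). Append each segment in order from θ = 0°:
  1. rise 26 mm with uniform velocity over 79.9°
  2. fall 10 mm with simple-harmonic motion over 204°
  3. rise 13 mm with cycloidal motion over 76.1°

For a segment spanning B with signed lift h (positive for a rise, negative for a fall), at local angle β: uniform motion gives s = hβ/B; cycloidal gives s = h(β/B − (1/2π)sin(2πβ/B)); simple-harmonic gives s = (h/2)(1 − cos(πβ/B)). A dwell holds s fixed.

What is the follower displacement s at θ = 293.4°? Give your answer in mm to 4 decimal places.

seg 1 [0°–79.9°] uniform, h=26: full span → s += 26 → s = 26.0000
seg 2 [79.9°–283.9°] simple-harmonic, h=-10: full span → s += -10 → s = 16.0000
seg 3 [283.9°–360°] cycloidal, h=13: θ=293.4° here. β=9.5, B=76.1. 13·(0.1248 − sin(2π·0.1248)/(2π)) = 0.1614 → s = 16.1614

16.1614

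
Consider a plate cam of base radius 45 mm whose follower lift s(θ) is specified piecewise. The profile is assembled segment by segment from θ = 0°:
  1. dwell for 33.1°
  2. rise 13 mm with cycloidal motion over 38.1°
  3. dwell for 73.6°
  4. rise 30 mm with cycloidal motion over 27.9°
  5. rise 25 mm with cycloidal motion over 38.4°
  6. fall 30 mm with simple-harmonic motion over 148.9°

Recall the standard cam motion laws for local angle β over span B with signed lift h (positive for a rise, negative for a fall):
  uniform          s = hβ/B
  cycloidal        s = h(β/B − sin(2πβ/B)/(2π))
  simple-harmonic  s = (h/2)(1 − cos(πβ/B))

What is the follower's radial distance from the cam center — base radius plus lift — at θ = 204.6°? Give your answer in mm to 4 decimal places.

seg 1 [0°–33.1°] dwell: s stays 0.0000
seg 2 [33.1°–71.2°] cycloidal, h=13: full span → s += 13 → s = 13.0000
seg 3 [71.2°–144.8°] dwell: s stays 13.0000
seg 4 [144.8°–172.7°] cycloidal, h=30: full span → s += 30 → s = 43.0000
seg 5 [172.7°–211.1°] cycloidal, h=25: θ=204.6° here. β=31.9, B=38.4. 25·(0.8307 − sin(2π·0.8307)/(2π)) = 24.2461 → s = 67.2461
radial distance = base radius + s = 45 + 67.2461 = 112.2461

112.2461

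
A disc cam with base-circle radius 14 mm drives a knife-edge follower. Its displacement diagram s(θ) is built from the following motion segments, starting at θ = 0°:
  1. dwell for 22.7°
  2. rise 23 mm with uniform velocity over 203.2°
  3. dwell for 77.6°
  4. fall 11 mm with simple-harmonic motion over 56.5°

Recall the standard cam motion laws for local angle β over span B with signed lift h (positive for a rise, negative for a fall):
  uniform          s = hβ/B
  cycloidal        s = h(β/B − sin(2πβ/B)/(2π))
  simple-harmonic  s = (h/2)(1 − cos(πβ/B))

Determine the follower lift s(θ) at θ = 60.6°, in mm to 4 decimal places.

seg 1 [0°–22.7°] dwell: s stays 0.0000
seg 2 [22.7°–225.9°] uniform, h=23: θ=60.6° here. β=37.9, B=203.2. 23·37.9/203.2 = 4.2899 → s = 4.2899

4.2899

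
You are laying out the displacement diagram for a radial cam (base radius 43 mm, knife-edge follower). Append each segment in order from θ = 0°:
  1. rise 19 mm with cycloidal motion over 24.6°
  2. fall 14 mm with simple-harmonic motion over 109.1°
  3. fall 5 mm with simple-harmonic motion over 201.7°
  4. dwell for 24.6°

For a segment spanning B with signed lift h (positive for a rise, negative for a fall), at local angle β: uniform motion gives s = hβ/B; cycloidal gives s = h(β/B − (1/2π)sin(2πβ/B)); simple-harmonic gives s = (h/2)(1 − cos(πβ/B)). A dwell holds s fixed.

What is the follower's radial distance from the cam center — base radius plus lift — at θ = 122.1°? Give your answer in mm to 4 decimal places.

seg 1 [0°–24.6°] cycloidal, h=19: full span → s += 19 → s = 19.0000
seg 2 [24.6°–133.7°] simple-harmonic, h=-14: θ=122.1° here. β=97.5, B=109.1. -14/2·(1 − cos(π·0.8937)) = -13.6131 → s = 5.3869
radial distance = base radius + s = 43 + 5.3869 = 48.3869

48.3869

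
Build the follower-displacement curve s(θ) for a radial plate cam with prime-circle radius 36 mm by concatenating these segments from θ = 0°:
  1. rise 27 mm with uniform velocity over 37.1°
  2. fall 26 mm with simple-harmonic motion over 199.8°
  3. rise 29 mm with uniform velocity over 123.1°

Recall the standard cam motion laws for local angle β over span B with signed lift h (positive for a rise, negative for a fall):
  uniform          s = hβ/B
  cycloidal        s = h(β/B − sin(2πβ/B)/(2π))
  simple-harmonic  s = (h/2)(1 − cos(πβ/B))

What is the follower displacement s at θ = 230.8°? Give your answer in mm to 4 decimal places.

seg 1 [0°–37.1°] uniform, h=27: full span → s += 27 → s = 27.0000
seg 2 [37.1°–236.9°] simple-harmonic, h=-26: θ=230.8° here. β=193.7, B=199.8. -26/2·(1 − cos(π·0.9695)) = -25.9402 → s = 1.0598

1.0598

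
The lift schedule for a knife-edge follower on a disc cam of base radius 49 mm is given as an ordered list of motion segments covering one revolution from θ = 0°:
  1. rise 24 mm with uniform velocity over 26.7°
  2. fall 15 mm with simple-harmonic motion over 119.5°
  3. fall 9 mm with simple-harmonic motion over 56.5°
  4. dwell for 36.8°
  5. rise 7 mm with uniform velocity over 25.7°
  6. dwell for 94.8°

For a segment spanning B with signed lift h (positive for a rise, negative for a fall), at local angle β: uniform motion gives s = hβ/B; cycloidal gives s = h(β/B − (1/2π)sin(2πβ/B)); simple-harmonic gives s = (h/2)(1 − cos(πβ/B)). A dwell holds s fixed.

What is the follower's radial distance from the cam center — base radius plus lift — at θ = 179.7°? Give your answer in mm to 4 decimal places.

seg 1 [0°–26.7°] uniform, h=24: full span → s += 24 → s = 24.0000
seg 2 [26.7°–146.2°] simple-harmonic, h=-15: full span → s += -15 → s = 9.0000
seg 3 [146.2°–202.7°] simple-harmonic, h=-9: θ=179.7° here. β=33.5, B=56.5. -9/2·(1 − cos(π·0.5929)) = -5.7951 → s = 3.2049
radial distance = base radius + s = 49 + 3.2049 = 52.2049

52.2049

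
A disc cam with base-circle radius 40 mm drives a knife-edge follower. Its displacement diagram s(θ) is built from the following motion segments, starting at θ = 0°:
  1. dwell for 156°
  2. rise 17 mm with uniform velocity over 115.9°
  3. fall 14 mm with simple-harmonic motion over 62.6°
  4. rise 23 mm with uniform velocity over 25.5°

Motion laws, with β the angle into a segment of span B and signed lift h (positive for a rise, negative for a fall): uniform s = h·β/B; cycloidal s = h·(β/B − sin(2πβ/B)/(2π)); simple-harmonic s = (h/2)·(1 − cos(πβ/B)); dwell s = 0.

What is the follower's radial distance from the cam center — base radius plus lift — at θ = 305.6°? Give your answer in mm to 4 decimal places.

seg 1 [0°–156°] dwell: s stays 0.0000
seg 2 [156°–271.9°] uniform, h=17: full span → s += 17 → s = 17.0000
seg 3 [271.9°–334.5°] simple-harmonic, h=-14: θ=305.6° here. β=33.7, B=62.6. -14/2·(1 − cos(π·0.5383)) = -7.8411 → s = 9.1589
radial distance = base radius + s = 40 + 9.1589 = 49.1589

49.1589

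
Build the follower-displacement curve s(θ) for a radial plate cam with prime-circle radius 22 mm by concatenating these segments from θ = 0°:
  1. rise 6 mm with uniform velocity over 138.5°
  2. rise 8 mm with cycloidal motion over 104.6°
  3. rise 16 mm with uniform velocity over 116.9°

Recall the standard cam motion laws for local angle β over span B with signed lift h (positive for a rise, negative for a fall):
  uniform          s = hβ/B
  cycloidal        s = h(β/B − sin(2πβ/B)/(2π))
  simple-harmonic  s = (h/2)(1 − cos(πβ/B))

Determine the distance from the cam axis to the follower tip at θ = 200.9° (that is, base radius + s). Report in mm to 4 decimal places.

seg 1 [0°–138.5°] uniform, h=6: full span → s += 6 → s = 6.0000
seg 2 [138.5°–243.1°] cycloidal, h=8: θ=200.9° here. β=62.4, B=104.6. 8·(0.5966 − sin(2π·0.5966)/(2π)) = 5.4984 → s = 11.4984
radial distance = base radius + s = 22 + 11.4984 = 33.4984

33.4984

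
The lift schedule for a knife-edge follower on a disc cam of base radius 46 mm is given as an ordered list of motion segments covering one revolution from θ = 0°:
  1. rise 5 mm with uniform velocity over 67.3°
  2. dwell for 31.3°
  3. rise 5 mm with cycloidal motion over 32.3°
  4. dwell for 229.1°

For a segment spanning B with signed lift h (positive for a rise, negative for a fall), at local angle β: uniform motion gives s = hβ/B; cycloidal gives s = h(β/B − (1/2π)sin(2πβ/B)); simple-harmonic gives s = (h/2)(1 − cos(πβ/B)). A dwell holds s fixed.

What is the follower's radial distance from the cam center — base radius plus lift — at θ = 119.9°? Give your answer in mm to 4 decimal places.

seg 1 [0°–67.3°] uniform, h=5: full span → s += 5 → s = 5.0000
seg 2 [67.3°–98.6°] dwell: s stays 5.0000
seg 3 [98.6°–130.9°] cycloidal, h=5: θ=119.9° here. β=21.3, B=32.3. 5·(0.6594 − sin(2π·0.6594)/(2π)) = 3.9676 → s = 8.9676
radial distance = base radius + s = 46 + 8.9676 = 54.9676

54.9676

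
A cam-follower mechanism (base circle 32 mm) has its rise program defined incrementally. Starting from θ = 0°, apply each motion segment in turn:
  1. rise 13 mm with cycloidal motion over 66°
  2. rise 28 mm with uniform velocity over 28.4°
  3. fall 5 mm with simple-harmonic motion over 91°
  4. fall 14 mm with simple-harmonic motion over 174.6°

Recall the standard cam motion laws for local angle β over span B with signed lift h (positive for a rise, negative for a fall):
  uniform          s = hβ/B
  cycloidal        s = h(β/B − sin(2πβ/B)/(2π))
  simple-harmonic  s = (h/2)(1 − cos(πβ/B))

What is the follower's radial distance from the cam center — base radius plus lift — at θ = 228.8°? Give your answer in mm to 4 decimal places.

seg 1 [0°–66°] cycloidal, h=13: full span → s += 13 → s = 13.0000
seg 2 [66°–94.4°] uniform, h=28: full span → s += 28 → s = 41.0000
seg 3 [94.4°–185.4°] simple-harmonic, h=-5: full span → s += -5 → s = 36.0000
seg 4 [185.4°–360°] simple-harmonic, h=-14: θ=228.8° here. β=43.4, B=174.6. -14/2·(1 − cos(π·0.2486)) = -2.0280 → s = 33.9720
radial distance = base radius + s = 32 + 33.9720 = 65.9720

65.9720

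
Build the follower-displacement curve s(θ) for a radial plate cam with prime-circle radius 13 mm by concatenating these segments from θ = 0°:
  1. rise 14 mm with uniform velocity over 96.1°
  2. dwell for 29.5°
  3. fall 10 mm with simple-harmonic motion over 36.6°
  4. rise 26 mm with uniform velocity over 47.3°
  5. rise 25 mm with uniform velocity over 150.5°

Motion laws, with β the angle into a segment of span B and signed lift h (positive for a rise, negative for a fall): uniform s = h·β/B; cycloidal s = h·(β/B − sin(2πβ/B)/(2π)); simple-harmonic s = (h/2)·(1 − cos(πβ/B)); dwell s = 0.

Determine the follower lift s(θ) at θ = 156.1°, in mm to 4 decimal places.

seg 1 [0°–96.1°] uniform, h=14: full span → s += 14 → s = 14.0000
seg 2 [96.1°–125.6°] dwell: s stays 14.0000
seg 3 [125.6°–162.2°] simple-harmonic, h=-10: θ=156.1° here. β=30.5, B=36.6. -10/2·(1 − cos(π·0.8333)) = -9.3301 → s = 4.6699

4.6699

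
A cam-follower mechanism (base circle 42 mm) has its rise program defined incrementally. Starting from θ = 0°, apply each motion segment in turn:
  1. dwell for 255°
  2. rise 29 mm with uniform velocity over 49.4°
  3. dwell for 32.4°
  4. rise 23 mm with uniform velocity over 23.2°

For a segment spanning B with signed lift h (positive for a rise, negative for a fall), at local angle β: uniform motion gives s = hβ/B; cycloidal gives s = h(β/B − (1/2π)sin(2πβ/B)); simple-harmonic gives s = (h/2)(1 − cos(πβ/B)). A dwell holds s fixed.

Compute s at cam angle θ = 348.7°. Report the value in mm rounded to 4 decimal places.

seg 1 [0°–255°] dwell: s stays 0.0000
seg 2 [255°–304.4°] uniform, h=29: full span → s += 29 → s = 29.0000
seg 3 [304.4°–336.8°] dwell: s stays 29.0000
seg 4 [336.8°–360°] uniform, h=23: θ=348.7° here. β=11.9, B=23.2. 23·11.9/23.2 = 11.7974 → s = 40.7974

40.7974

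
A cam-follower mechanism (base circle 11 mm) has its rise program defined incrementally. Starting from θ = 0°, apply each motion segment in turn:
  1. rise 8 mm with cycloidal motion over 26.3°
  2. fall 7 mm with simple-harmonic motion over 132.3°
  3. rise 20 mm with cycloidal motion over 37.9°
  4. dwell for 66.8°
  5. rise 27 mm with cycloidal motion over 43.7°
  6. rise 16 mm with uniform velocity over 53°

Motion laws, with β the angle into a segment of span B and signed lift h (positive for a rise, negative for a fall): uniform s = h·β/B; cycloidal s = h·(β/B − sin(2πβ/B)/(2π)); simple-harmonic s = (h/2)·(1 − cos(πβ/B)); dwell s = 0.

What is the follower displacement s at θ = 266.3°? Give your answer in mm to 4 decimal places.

seg 1 [0°–26.3°] cycloidal, h=8: full span → s += 8 → s = 8.0000
seg 2 [26.3°–158.6°] simple-harmonic, h=-7: full span → s += -7 → s = 1.0000
seg 3 [158.6°–196.5°] cycloidal, h=20: full span → s += 20 → s = 21.0000
seg 4 [196.5°–263.3°] dwell: s stays 21.0000
seg 5 [263.3°–307°] cycloidal, h=27: θ=266.3° here. β=3, B=43.7. 27·(0.0686 − sin(2π·0.0686)/(2π)) = 0.0569 → s = 21.0569

21.0569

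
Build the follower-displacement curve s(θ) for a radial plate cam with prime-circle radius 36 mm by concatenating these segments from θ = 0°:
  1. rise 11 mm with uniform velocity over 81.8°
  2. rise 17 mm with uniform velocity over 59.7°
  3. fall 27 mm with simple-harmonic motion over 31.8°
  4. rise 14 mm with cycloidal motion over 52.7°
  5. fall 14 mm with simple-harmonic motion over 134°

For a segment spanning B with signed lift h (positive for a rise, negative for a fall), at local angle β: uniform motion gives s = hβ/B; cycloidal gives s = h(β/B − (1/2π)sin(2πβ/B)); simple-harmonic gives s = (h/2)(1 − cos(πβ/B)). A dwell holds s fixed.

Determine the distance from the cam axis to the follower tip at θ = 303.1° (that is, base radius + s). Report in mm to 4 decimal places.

seg 1 [0°–81.8°] uniform, h=11: full span → s += 11 → s = 11.0000
seg 2 [81.8°–141.5°] uniform, h=17: full span → s += 17 → s = 28.0000
seg 3 [141.5°–173.3°] simple-harmonic, h=-27: full span → s += -27 → s = 1.0000
seg 4 [173.3°–226°] cycloidal, h=14: full span → s += 14 → s = 15.0000
seg 5 [226°–360°] simple-harmonic, h=-14: θ=303.1° here. β=77.1, B=134. -14/2·(1 − cos(π·0.5754)) = -8.6421 → s = 6.3579
radial distance = base radius + s = 36 + 6.3579 = 42.3579

42.3579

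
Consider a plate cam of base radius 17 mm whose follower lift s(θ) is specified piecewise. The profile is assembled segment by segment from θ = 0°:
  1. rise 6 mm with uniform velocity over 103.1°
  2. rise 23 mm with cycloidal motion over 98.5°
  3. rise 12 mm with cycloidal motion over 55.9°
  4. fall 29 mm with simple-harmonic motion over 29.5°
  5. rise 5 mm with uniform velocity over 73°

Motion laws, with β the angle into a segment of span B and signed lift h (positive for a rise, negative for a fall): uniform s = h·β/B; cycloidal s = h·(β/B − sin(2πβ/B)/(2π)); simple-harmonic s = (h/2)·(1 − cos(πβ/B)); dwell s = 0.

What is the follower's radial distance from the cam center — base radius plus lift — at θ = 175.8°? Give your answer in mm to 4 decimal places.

seg 1 [0°–103.1°] uniform, h=6: full span → s += 6 → s = 6.0000
seg 2 [103.1°–201.6°] cycloidal, h=23: θ=175.8° here. β=72.7, B=98.5. 23·(0.7381 − sin(2π·0.7381)/(2π)) = 20.6259 → s = 26.6259
radial distance = base radius + s = 17 + 26.6259 = 43.6259

43.6259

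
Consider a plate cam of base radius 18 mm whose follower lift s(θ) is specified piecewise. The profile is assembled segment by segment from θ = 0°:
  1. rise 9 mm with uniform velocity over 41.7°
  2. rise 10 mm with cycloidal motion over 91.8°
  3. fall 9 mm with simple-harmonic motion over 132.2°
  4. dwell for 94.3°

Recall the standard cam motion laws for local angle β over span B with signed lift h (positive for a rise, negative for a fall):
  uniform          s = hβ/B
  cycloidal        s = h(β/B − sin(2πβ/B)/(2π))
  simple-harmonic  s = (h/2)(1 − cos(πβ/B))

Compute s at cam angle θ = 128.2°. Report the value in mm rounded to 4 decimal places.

seg 1 [0°–41.7°] uniform, h=9: full span → s += 9 → s = 9.0000
seg 2 [41.7°–133.5°] cycloidal, h=10: θ=128.2° here. β=86.5, B=91.8. 10·(0.9423 − sin(2π·0.9423)/(2π)) = 9.9874 → s = 18.9874

18.9874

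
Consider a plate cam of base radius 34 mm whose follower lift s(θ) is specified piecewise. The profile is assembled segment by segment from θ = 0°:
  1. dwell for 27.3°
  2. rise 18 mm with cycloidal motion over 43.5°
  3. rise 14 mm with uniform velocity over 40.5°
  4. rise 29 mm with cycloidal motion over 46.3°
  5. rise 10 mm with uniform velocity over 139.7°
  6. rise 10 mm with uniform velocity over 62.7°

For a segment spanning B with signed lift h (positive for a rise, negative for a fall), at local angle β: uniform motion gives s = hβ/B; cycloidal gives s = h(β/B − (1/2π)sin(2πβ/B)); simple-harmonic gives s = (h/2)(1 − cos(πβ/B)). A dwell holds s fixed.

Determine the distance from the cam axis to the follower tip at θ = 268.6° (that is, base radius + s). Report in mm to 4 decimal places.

seg 1 [0°–27.3°] dwell: s stays 0.0000
seg 2 [27.3°–70.8°] cycloidal, h=18: full span → s += 18 → s = 18.0000
seg 3 [70.8°–111.3°] uniform, h=14: full span → s += 14 → s = 32.0000
seg 4 [111.3°–157.6°] cycloidal, h=29: full span → s += 29 → s = 61.0000
seg 5 [157.6°–297.3°] uniform, h=10: θ=268.6° here. β=111, B=139.7. 10·111/139.7 = 7.9456 → s = 68.9456
radial distance = base radius + s = 34 + 68.9456 = 102.9456

102.9456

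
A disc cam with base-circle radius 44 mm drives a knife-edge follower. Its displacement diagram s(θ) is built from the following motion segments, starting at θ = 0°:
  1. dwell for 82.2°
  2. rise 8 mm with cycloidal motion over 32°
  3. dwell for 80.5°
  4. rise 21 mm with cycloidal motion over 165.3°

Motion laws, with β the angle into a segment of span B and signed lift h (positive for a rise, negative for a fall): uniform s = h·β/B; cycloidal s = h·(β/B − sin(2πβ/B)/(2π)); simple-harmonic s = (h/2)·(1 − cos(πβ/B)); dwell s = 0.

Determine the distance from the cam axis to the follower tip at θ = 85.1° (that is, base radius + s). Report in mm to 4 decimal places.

seg 1 [0°–82.2°] dwell: s stays 0.0000
seg 2 [82.2°–114.2°] cycloidal, h=8: θ=85.1° here. β=2.9, B=32. 8·(0.0906 − sin(2π·0.0906)/(2π)) = 0.0385 → s = 0.0385
radial distance = base radius + s = 44 + 0.0385 = 44.0385

44.0385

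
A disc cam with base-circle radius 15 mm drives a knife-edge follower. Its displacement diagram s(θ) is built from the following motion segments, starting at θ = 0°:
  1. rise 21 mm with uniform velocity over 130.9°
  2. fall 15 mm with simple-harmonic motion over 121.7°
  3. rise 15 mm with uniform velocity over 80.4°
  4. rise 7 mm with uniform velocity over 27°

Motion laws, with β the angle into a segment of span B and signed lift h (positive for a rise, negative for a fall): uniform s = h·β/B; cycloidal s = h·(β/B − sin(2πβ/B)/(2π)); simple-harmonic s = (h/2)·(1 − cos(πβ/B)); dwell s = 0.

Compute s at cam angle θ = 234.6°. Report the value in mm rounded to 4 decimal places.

seg 1 [0°–130.9°] uniform, h=21: full span → s += 21 → s = 21.0000
seg 2 [130.9°–252.6°] simple-harmonic, h=-15: θ=234.6° here. β=103.7, B=121.7. -15/2·(1 − cos(π·0.8521)) = -14.2048 → s = 6.7952

6.7952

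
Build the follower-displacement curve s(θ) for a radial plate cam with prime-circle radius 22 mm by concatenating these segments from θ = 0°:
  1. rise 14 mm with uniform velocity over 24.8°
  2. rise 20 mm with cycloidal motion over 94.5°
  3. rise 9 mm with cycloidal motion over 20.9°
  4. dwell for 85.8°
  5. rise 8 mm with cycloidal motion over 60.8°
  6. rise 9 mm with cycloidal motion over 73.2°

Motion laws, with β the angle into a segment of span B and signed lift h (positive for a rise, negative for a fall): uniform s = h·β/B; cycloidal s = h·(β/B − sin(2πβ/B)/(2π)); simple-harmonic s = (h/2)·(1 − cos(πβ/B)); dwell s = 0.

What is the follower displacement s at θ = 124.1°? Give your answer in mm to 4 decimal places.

seg 1 [0°–24.8°] uniform, h=14: full span → s += 14 → s = 14.0000
seg 2 [24.8°–119.3°] cycloidal, h=20: full span → s += 20 → s = 34.0000
seg 3 [119.3°–140.2°] cycloidal, h=9: θ=124.1° here. β=4.8, B=20.9. 9·(0.2297 − sin(2π·0.2297)/(2π)) = 0.6463 → s = 34.6463

34.6463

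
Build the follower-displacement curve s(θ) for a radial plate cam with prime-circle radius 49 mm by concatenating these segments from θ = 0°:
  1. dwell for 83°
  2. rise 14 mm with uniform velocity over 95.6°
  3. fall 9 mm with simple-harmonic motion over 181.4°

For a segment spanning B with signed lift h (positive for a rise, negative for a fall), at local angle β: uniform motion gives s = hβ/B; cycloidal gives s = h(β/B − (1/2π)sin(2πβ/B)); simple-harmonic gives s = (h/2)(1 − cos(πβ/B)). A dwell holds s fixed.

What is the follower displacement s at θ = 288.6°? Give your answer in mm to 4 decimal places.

seg 1 [0°–83°] dwell: s stays 0.0000
seg 2 [83°–178.6°] uniform, h=14: full span → s += 14 → s = 14.0000
seg 3 [178.6°–360°] simple-harmonic, h=-9: θ=288.6° here. β=110, B=181.4. -9/2·(1 − cos(π·0.6064)) = -5.9763 → s = 8.0237

8.0237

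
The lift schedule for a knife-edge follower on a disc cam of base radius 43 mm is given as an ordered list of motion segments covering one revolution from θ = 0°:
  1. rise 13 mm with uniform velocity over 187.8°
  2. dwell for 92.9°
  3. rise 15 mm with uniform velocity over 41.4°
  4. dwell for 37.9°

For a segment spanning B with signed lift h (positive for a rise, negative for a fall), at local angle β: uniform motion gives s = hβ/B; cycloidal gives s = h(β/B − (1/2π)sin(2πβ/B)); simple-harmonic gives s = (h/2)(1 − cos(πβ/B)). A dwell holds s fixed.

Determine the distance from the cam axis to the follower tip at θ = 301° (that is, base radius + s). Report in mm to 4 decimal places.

seg 1 [0°–187.8°] uniform, h=13: full span → s += 13 → s = 13.0000
seg 2 [187.8°–280.7°] dwell: s stays 13.0000
seg 3 [280.7°–322.1°] uniform, h=15: θ=301° here. β=20.3, B=41.4. 15·20.3/41.4 = 7.3551 → s = 20.3551
radial distance = base radius + s = 43 + 20.3551 = 63.3551

63.3551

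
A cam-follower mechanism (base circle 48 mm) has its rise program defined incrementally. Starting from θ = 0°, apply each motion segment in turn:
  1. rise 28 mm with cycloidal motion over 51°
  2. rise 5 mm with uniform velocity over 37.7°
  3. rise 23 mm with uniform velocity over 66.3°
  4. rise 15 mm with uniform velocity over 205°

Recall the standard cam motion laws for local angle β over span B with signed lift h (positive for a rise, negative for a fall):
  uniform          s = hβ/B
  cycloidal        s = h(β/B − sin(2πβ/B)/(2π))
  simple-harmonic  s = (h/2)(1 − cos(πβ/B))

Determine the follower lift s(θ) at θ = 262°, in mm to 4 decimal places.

seg 1 [0°–51°] cycloidal, h=28: full span → s += 28 → s = 28.0000
seg 2 [51°–88.7°] uniform, h=5: full span → s += 5 → s = 33.0000
seg 3 [88.7°–155°] uniform, h=23: full span → s += 23 → s = 56.0000
seg 4 [155°–360°] uniform, h=15: θ=262° here. β=107, B=205. 15·107/205 = 7.8293 → s = 63.8293

63.8293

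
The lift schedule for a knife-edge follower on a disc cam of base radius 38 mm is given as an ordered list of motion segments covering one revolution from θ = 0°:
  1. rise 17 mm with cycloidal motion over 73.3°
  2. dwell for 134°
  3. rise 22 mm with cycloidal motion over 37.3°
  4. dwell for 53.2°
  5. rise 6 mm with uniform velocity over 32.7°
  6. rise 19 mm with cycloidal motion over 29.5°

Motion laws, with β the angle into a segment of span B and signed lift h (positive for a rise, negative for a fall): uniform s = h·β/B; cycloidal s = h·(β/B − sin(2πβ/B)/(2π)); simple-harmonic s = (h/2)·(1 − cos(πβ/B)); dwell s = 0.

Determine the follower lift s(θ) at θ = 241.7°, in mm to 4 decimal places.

seg 1 [0°–73.3°] cycloidal, h=17: full span → s += 17 → s = 17.0000
seg 2 [73.3°–207.3°] dwell: s stays 17.0000
seg 3 [207.3°–244.6°] cycloidal, h=22: θ=241.7° here. β=34.4, B=37.3. 22·(0.9223 − sin(2π·0.9223)/(2π)) = 21.9328 → s = 38.9328

38.9328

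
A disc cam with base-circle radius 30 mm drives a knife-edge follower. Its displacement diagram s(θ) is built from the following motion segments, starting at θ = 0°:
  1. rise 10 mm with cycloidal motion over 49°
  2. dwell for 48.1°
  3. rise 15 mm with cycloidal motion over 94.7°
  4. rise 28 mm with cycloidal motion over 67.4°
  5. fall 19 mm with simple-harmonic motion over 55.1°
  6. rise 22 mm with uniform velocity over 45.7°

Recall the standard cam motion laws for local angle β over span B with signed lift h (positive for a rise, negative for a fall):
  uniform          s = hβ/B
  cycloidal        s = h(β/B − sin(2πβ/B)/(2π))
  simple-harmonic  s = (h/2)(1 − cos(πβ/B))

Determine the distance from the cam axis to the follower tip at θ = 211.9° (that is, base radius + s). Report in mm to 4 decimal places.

seg 1 [0°–49°] cycloidal, h=10: full span → s += 10 → s = 10.0000
seg 2 [49°–97.1°] dwell: s stays 10.0000
seg 3 [97.1°–191.8°] cycloidal, h=15: full span → s += 15 → s = 25.0000
seg 4 [191.8°–259.2°] cycloidal, h=28: θ=211.9° here. β=20.1, B=67.4. 28·(0.2982 − sin(2π·0.2982)/(2π)) = 4.0968 → s = 29.0968
radial distance = base radius + s = 30 + 29.0968 = 59.0968

59.0968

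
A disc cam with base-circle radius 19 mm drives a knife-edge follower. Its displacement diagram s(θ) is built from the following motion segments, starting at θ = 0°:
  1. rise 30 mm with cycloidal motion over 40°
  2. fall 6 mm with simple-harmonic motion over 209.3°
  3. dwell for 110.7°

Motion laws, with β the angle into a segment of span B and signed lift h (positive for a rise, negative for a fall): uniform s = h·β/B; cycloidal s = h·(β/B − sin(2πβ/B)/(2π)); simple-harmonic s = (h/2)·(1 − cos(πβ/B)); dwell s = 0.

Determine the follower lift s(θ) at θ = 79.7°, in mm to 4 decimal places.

seg 1 [0°–40°] cycloidal, h=30: full span → s += 30 → s = 30.0000
seg 2 [40°–249.3°] simple-harmonic, h=-6: θ=79.7° here. β=39.7, B=209.3. -6/2·(1 − cos(π·0.1897)) = -0.5171 → s = 29.4829

29.4829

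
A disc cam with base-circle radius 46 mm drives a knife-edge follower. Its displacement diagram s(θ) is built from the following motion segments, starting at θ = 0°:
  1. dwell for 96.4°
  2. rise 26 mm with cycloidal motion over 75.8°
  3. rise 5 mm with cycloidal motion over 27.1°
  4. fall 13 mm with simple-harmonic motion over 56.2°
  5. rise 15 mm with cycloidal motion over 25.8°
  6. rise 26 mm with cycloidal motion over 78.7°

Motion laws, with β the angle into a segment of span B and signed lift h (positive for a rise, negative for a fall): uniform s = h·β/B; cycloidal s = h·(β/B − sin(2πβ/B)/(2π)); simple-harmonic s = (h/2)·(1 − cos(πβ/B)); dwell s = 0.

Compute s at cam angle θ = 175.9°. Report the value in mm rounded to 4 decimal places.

seg 1 [0°–96.4°] dwell: s stays 0.0000
seg 2 [96.4°–172.2°] cycloidal, h=26: full span → s += 26 → s = 26.0000
seg 3 [172.2°–199.3°] cycloidal, h=5: θ=175.9° here. β=3.7, B=27.1. 5·(0.1365 − sin(2π·0.1365)/(2π)) = 0.0807 → s = 26.0807

26.0807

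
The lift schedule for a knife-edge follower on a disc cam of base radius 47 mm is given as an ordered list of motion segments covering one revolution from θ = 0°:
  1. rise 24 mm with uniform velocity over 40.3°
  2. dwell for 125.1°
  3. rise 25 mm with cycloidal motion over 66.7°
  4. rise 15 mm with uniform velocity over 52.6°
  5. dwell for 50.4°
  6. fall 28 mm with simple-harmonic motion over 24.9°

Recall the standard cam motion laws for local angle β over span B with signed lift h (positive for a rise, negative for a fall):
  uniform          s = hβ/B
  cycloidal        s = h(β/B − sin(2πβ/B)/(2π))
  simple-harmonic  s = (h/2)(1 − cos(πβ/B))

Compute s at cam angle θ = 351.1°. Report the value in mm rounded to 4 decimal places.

seg 1 [0°–40.3°] uniform, h=24: full span → s += 24 → s = 24.0000
seg 2 [40.3°–165.4°] dwell: s stays 24.0000
seg 3 [165.4°–232.1°] cycloidal, h=25: full span → s += 25 → s = 49.0000
seg 4 [232.1°–284.7°] uniform, h=15: full span → s += 15 → s = 64.0000
seg 5 [284.7°–335.1°] dwell: s stays 64.0000
seg 6 [335.1°–360°] simple-harmonic, h=-28: θ=351.1° here. β=16, B=24.9. -28/2·(1 − cos(π·0.6426)) = -20.0630 → s = 43.9370

43.9370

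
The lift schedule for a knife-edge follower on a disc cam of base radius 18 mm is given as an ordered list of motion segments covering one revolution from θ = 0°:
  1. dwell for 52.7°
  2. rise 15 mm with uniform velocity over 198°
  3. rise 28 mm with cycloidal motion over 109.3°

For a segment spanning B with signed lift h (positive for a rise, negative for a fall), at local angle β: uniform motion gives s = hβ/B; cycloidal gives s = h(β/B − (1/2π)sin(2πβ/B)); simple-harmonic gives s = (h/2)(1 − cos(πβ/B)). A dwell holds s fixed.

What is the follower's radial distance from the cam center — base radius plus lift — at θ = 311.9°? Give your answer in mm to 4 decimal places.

seg 1 [0°–52.7°] dwell: s stays 0.0000
seg 2 [52.7°–250.7°] uniform, h=15: full span → s += 15 → s = 15.0000
seg 3 [250.7°–360°] cycloidal, h=28: θ=311.9° here. β=61.2, B=109.3. 28·(0.5599 − sin(2π·0.5599)/(2π)) = 17.3165 → s = 32.3165
radial distance = base radius + s = 18 + 32.3165 = 50.3165

50.3165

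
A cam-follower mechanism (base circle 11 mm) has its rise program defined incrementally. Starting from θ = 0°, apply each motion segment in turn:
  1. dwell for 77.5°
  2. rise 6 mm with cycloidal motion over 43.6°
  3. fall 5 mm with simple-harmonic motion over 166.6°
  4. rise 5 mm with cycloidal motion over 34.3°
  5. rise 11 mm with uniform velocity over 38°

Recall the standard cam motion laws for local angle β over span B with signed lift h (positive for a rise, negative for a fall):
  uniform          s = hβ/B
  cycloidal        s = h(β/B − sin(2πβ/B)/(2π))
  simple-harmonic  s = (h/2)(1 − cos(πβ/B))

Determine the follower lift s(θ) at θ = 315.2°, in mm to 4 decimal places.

seg 1 [0°–77.5°] dwell: s stays 0.0000
seg 2 [77.5°–121.1°] cycloidal, h=6: full span → s += 6 → s = 6.0000
seg 3 [121.1°–287.7°] simple-harmonic, h=-5: full span → s += -5 → s = 1.0000
seg 4 [287.7°–322°] cycloidal, h=5: θ=315.2° here. β=27.5, B=34.3. 5·(0.8017 − sin(2π·0.8017)/(2π)) = 4.7628 → s = 5.7628

5.7628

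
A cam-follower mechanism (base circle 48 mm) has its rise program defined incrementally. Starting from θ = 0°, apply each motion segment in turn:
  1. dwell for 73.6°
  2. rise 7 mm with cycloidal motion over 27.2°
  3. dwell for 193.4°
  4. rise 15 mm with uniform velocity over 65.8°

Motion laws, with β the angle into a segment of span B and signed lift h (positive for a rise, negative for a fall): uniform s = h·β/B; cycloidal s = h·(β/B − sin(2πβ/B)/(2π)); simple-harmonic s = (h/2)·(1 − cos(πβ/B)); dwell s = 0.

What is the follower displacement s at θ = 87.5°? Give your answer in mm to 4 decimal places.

seg 1 [0°–73.6°] dwell: s stays 0.0000
seg 2 [73.6°–100.8°] cycloidal, h=7: θ=87.5° here. β=13.9, B=27.2. 7·(0.5110 − sin(2π·0.5110)/(2π)) = 3.6543 → s = 3.6543

3.6543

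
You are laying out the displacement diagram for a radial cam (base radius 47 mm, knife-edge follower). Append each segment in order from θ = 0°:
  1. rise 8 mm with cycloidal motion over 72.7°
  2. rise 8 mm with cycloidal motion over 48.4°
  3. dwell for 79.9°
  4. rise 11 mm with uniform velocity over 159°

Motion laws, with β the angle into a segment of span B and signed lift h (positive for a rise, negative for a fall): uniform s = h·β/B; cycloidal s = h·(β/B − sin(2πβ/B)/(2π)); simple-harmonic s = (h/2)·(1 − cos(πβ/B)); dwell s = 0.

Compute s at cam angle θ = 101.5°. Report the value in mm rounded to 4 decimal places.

seg 1 [0°–72.7°] cycloidal, h=8: full span → s += 8 → s = 8.0000
seg 2 [72.7°–121.1°] cycloidal, h=8: θ=101.5° here. β=28.8, B=48.4. 8·(0.5950 − sin(2π·0.5950)/(2π)) = 5.4763 → s = 13.4763

13.4763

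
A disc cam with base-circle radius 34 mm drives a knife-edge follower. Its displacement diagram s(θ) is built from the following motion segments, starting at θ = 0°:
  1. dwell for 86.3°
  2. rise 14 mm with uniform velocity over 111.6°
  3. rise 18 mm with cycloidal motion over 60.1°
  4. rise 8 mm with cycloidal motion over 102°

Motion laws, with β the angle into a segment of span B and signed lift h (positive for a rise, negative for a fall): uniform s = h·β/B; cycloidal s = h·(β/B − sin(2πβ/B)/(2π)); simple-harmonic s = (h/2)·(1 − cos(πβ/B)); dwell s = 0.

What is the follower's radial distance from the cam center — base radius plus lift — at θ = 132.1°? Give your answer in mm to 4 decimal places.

seg 1 [0°–86.3°] dwell: s stays 0.0000
seg 2 [86.3°–197.9°] uniform, h=14: θ=132.1° here. β=45.8, B=111.6. 14·45.8/111.6 = 5.7455 → s = 5.7455
radial distance = base radius + s = 34 + 5.7455 = 39.7455

39.7455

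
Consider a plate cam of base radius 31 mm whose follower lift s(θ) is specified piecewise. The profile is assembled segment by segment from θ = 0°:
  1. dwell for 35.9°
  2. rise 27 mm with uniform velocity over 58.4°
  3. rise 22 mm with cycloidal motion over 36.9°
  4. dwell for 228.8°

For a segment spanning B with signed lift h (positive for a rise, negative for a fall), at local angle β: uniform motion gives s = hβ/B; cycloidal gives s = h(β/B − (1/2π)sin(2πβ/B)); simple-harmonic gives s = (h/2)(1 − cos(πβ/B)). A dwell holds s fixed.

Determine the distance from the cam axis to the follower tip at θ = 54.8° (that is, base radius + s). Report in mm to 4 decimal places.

seg 1 [0°–35.9°] dwell: s stays 0.0000
seg 2 [35.9°–94.3°] uniform, h=27: θ=54.8° here. β=18.9, B=58.4. 27·18.9/58.4 = 8.7380 → s = 8.7380
radial distance = base radius + s = 31 + 8.7380 = 39.7380

39.7380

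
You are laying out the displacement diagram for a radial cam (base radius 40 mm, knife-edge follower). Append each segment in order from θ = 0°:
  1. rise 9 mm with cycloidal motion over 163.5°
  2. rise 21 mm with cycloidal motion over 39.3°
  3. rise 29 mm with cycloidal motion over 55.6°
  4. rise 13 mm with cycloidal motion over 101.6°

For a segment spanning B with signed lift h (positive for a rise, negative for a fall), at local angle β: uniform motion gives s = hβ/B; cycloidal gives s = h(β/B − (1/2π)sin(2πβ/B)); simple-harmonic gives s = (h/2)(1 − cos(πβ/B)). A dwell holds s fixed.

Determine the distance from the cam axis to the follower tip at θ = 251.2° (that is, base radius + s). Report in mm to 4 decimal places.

seg 1 [0°–163.5°] cycloidal, h=9: full span → s += 9 → s = 9.0000
seg 2 [163.5°–202.8°] cycloidal, h=21: full span → s += 21 → s = 30.0000
seg 3 [202.8°–258.4°] cycloidal, h=29: θ=251.2° here. β=48.4, B=55.6. 29·(0.8705 − sin(2π·0.8705)/(2π)) = 28.5991 → s = 58.5991
radial distance = base radius + s = 40 + 58.5991 = 98.5991

98.5991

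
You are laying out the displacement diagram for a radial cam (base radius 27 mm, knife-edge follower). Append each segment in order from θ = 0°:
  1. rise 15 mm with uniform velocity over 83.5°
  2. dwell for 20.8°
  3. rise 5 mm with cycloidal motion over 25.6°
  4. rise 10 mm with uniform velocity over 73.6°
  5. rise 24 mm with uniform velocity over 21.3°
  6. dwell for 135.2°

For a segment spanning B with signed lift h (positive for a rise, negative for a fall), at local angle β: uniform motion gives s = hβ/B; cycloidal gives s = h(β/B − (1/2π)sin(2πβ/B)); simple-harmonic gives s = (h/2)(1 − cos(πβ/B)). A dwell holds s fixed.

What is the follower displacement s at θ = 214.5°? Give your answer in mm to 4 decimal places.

seg 1 [0°–83.5°] uniform, h=15: full span → s += 15 → s = 15.0000
seg 2 [83.5°–104.3°] dwell: s stays 15.0000
seg 3 [104.3°–129.9°] cycloidal, h=5: full span → s += 5 → s = 20.0000
seg 4 [129.9°–203.5°] uniform, h=10: full span → s += 10 → s = 30.0000
seg 5 [203.5°–224.8°] uniform, h=24: θ=214.5° here. β=11, B=21.3. 24·11/21.3 = 12.3944 → s = 42.3944

42.3944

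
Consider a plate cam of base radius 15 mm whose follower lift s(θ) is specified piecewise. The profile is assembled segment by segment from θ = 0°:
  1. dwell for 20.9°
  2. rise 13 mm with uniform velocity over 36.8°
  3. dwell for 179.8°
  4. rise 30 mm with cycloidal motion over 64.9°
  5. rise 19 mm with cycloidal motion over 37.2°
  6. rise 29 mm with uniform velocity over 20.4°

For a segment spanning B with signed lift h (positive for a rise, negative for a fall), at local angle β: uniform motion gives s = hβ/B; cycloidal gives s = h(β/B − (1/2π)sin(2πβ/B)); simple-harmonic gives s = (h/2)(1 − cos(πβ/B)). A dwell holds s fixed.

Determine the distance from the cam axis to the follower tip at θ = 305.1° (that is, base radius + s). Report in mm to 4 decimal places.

seg 1 [0°–20.9°] dwell: s stays 0.0000
seg 2 [20.9°–57.7°] uniform, h=13: full span → s += 13 → s = 13.0000
seg 3 [57.7°–237.5°] dwell: s stays 13.0000
seg 4 [237.5°–302.4°] cycloidal, h=30: full span → s += 30 → s = 43.0000
seg 5 [302.4°–339.6°] cycloidal, h=19: θ=305.1° here. β=2.7, B=37.2. 19·(0.0726 − sin(2π·0.0726)/(2π)) = 0.0473 → s = 43.0473
radial distance = base radius + s = 15 + 43.0473 = 58.0473

58.0473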